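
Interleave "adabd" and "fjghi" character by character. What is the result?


Interleaving "adabd" and "fjghi":
  Position 0: 'a' from first, 'f' from second => "af"
  Position 1: 'd' from first, 'j' from second => "dj"
  Position 2: 'a' from first, 'g' from second => "ag"
  Position 3: 'b' from first, 'h' from second => "bh"
  Position 4: 'd' from first, 'i' from second => "di"
Result: afdjagbhdi

afdjagbhdi


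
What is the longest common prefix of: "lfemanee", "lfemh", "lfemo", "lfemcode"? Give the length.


Words: lfemanee, lfemh, lfemo, lfemcode
  Position 0: all 'l' => match
  Position 1: all 'f' => match
  Position 2: all 'e' => match
  Position 3: all 'm' => match
  Position 4: ('a', 'h', 'o', 'c') => mismatch, stop
LCP = "lfem" (length 4)

4


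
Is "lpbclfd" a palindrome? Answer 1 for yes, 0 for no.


Input: lpbclfd
Reversed: dflcbpl
  Compare pos 0 ('l') with pos 6 ('d'): MISMATCH
  Compare pos 1 ('p') with pos 5 ('f'): MISMATCH
  Compare pos 2 ('b') with pos 4 ('l'): MISMATCH
Result: not a palindrome

0


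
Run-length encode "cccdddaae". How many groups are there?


Input: cccdddaae
Scanning for consecutive runs:
  Group 1: 'c' x 3 (positions 0-2)
  Group 2: 'd' x 3 (positions 3-5)
  Group 3: 'a' x 2 (positions 6-7)
  Group 4: 'e' x 1 (positions 8-8)
Total groups: 4

4


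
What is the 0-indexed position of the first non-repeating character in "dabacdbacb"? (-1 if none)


Input: dabacdbacb
Character frequencies:
  'a': 3
  'b': 3
  'c': 2
  'd': 2
Scanning left to right for freq == 1:
  Position 0 ('d'): freq=2, skip
  Position 1 ('a'): freq=3, skip
  Position 2 ('b'): freq=3, skip
  Position 3 ('a'): freq=3, skip
  Position 4 ('c'): freq=2, skip
  Position 5 ('d'): freq=2, skip
  Position 6 ('b'): freq=3, skip
  Position 7 ('a'): freq=3, skip
  Position 8 ('c'): freq=2, skip
  Position 9 ('b'): freq=3, skip
  No unique character found => answer = -1

-1


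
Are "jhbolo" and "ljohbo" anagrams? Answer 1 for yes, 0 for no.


Strings: "jhbolo", "ljohbo"
Sorted first:  bhjloo
Sorted second: bhjloo
Sorted forms match => anagrams

1


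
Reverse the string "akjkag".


Input: akjkag
Reading characters right to left:
  Position 5: 'g'
  Position 4: 'a'
  Position 3: 'k'
  Position 2: 'j'
  Position 1: 'k'
  Position 0: 'a'
Reversed: gakjka

gakjka


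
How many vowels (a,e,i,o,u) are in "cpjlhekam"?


Input: cpjlhekam
Checking each character:
  'c' at position 0: consonant
  'p' at position 1: consonant
  'j' at position 2: consonant
  'l' at position 3: consonant
  'h' at position 4: consonant
  'e' at position 5: vowel (running total: 1)
  'k' at position 6: consonant
  'a' at position 7: vowel (running total: 2)
  'm' at position 8: consonant
Total vowels: 2

2


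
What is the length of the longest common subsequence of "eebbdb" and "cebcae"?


LCS of "eebbdb" and "cebcae"
DP table:
           c    e    b    c    a    e
      0    0    0    0    0    0    0
  e   0    0    1    1    1    1    1
  e   0    0    1    1    1    1    2
  b   0    0    1    2    2    2    2
  b   0    0    1    2    2    2    2
  d   0    0    1    2    2    2    2
  b   0    0    1    2    2    2    2
LCS length = dp[6][6] = 2

2


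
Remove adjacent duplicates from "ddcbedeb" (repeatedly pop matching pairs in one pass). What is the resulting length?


Input: ddcbedeb
Stack-based adjacent duplicate removal:
  Read 'd': push. Stack: d
  Read 'd': matches stack top 'd' => pop. Stack: (empty)
  Read 'c': push. Stack: c
  Read 'b': push. Stack: cb
  Read 'e': push. Stack: cbe
  Read 'd': push. Stack: cbed
  Read 'e': push. Stack: cbede
  Read 'b': push. Stack: cbedeb
Final stack: "cbedeb" (length 6)

6


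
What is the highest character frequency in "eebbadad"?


Input: eebbadad
Character counts:
  'a': 2
  'b': 2
  'd': 2
  'e': 2
Maximum frequency: 2

2


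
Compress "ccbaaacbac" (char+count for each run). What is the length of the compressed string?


Input: ccbaaacbac
Runs:
  'c' x 2 => "c2"
  'b' x 1 => "b1"
  'a' x 3 => "a3"
  'c' x 1 => "c1"
  'b' x 1 => "b1"
  'a' x 1 => "a1"
  'c' x 1 => "c1"
Compressed: "c2b1a3c1b1a1c1"
Compressed length: 14

14


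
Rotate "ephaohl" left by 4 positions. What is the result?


Input: "ephaohl", rotate left by 4
First 4 characters: "epha"
Remaining characters: "ohl"
Concatenate remaining + first: "ohl" + "epha" = "ohlepha"

ohlepha


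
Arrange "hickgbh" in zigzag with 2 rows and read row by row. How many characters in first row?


Zigzag "hickgbh" into 2 rows:
Placing characters:
  'h' => row 0
  'i' => row 1
  'c' => row 0
  'k' => row 1
  'g' => row 0
  'b' => row 1
  'h' => row 0
Rows:
  Row 0: "hcgh"
  Row 1: "ikb"
First row length: 4

4


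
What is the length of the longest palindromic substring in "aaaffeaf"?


Input: "aaaffeaf"
Checking substrings for palindromes:
  [0:3] "aaa" (len 3) => palindrome
  [0:2] "aa" (len 2) => palindrome
  [1:3] "aa" (len 2) => palindrome
  [3:5] "ff" (len 2) => palindrome
Longest palindromic substring: "aaa" with length 3

3


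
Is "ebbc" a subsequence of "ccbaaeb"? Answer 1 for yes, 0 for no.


Check if "ebbc" is a subsequence of "ccbaaeb"
Greedy scan:
  Position 0 ('c'): no match needed
  Position 1 ('c'): no match needed
  Position 2 ('b'): no match needed
  Position 3 ('a'): no match needed
  Position 4 ('a'): no match needed
  Position 5 ('e'): matches sub[0] = 'e'
  Position 6 ('b'): matches sub[1] = 'b'
Only matched 2/4 characters => not a subsequence

0


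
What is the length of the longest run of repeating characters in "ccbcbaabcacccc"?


Input: "ccbcbaabcacccc"
Scanning for longest run:
  Position 1 ('c'): continues run of 'c', length=2
  Position 2 ('b'): new char, reset run to 1
  Position 3 ('c'): new char, reset run to 1
  Position 4 ('b'): new char, reset run to 1
  Position 5 ('a'): new char, reset run to 1
  Position 6 ('a'): continues run of 'a', length=2
  Position 7 ('b'): new char, reset run to 1
  Position 8 ('c'): new char, reset run to 1
  Position 9 ('a'): new char, reset run to 1
  Position 10 ('c'): new char, reset run to 1
  Position 11 ('c'): continues run of 'c', length=2
  Position 12 ('c'): continues run of 'c', length=3
  Position 13 ('c'): continues run of 'c', length=4
Longest run: 'c' with length 4

4


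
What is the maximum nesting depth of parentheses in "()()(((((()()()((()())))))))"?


Input: "()()(((((()()()((()())))))))"
Tracking depth:
  Position 0 '(': depth becomes 1
  Position 1 ')': depth becomes 0
  Position 2 '(': depth becomes 1
  Position 3 ')': depth becomes 0
  Position 4 '(': depth becomes 1
  Position 5 '(': depth becomes 2
  Position 6 '(': depth becomes 3
  Position 7 '(': depth becomes 4
  Position 8 '(': depth becomes 5
  Position 9 '(': depth becomes 6
  Position 10 ')': depth becomes 5
  Position 11 '(': depth becomes 6
  Position 12 ')': depth becomes 5
  Position 13 '(': depth becomes 6
  Position 14 ')': depth becomes 5
  Position 15 '(': depth becomes 6
  Position 16 '(': depth becomes 7
  Position 17 '(': depth becomes 8
  Position 18 ')': depth becomes 7
  Position 19 '(': depth becomes 8
  Position 20 ')': depth becomes 7
  Position 21 ')': depth becomes 6
  Position 22 ')': depth becomes 5
  Position 23 ')': depth becomes 4
  Position 24 ')': depth becomes 3
  Position 25 ')': depth becomes 2
  Position 26 ')': depth becomes 1
  Position 27 ')': depth becomes 0
Maximum depth reached: 8

8


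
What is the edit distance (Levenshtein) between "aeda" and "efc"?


Computing edit distance: "aeda" -> "efc"
DP table:
           e    f    c
      0    1    2    3
  a   1    1    2    3
  e   2    1    2    3
  d   3    2    2    3
  a   4    3    3    3
Edit distance = dp[4][3] = 3

3


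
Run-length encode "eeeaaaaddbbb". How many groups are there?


Input: eeeaaaaddbbb
Scanning for consecutive runs:
  Group 1: 'e' x 3 (positions 0-2)
  Group 2: 'a' x 4 (positions 3-6)
  Group 3: 'd' x 2 (positions 7-8)
  Group 4: 'b' x 3 (positions 9-11)
Total groups: 4

4


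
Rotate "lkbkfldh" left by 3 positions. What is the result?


Input: "lkbkfldh", rotate left by 3
First 3 characters: "lkb"
Remaining characters: "kfldh"
Concatenate remaining + first: "kfldh" + "lkb" = "kfldhlkb"

kfldhlkb


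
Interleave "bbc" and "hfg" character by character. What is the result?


Interleaving "bbc" and "hfg":
  Position 0: 'b' from first, 'h' from second => "bh"
  Position 1: 'b' from first, 'f' from second => "bf"
  Position 2: 'c' from first, 'g' from second => "cg"
Result: bhbfcg

bhbfcg


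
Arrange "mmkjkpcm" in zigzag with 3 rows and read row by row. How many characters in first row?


Zigzag "mmkjkpcm" into 3 rows:
Placing characters:
  'm' => row 0
  'm' => row 1
  'k' => row 2
  'j' => row 1
  'k' => row 0
  'p' => row 1
  'c' => row 2
  'm' => row 1
Rows:
  Row 0: "mk"
  Row 1: "mjpm"
  Row 2: "kc"
First row length: 2

2


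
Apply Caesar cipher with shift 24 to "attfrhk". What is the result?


Caesar cipher: shift "attfrhk" by 24
  'a' (pos 0) + 24 = pos 24 = 'y'
  't' (pos 19) + 24 = pos 17 = 'r'
  't' (pos 19) + 24 = pos 17 = 'r'
  'f' (pos 5) + 24 = pos 3 = 'd'
  'r' (pos 17) + 24 = pos 15 = 'p'
  'h' (pos 7) + 24 = pos 5 = 'f'
  'k' (pos 10) + 24 = pos 8 = 'i'
Result: yrrdpfi

yrrdpfi


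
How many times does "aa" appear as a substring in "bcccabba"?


Searching for "aa" in "bcccabba"
Scanning each position:
  Position 0: "bc" => no
  Position 1: "cc" => no
  Position 2: "cc" => no
  Position 3: "ca" => no
  Position 4: "ab" => no
  Position 5: "bb" => no
  Position 6: "ba" => no
Total occurrences: 0

0


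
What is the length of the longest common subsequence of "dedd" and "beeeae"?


LCS of "dedd" and "beeeae"
DP table:
           b    e    e    e    a    e
      0    0    0    0    0    0    0
  d   0    0    0    0    0    0    0
  e   0    0    1    1    1    1    1
  d   0    0    1    1    1    1    1
  d   0    0    1    1    1    1    1
LCS length = dp[4][6] = 1

1


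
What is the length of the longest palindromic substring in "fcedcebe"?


Input: "fcedcebe"
Checking substrings for palindromes:
  [5:8] "ebe" (len 3) => palindrome
Longest palindromic substring: "ebe" with length 3

3


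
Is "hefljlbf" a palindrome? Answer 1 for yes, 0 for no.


Input: hefljlbf
Reversed: fbljlfeh
  Compare pos 0 ('h') with pos 7 ('f'): MISMATCH
  Compare pos 1 ('e') with pos 6 ('b'): MISMATCH
  Compare pos 2 ('f') with pos 5 ('l'): MISMATCH
  Compare pos 3 ('l') with pos 4 ('j'): MISMATCH
Result: not a palindrome

0


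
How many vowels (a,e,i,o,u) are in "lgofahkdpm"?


Input: lgofahkdpm
Checking each character:
  'l' at position 0: consonant
  'g' at position 1: consonant
  'o' at position 2: vowel (running total: 1)
  'f' at position 3: consonant
  'a' at position 4: vowel (running total: 2)
  'h' at position 5: consonant
  'k' at position 6: consonant
  'd' at position 7: consonant
  'p' at position 8: consonant
  'm' at position 9: consonant
Total vowels: 2

2


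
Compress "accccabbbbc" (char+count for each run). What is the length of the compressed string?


Input: accccabbbbc
Runs:
  'a' x 1 => "a1"
  'c' x 4 => "c4"
  'a' x 1 => "a1"
  'b' x 4 => "b4"
  'c' x 1 => "c1"
Compressed: "a1c4a1b4c1"
Compressed length: 10

10


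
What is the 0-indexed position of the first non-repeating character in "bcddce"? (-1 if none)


Input: bcddce
Character frequencies:
  'b': 1
  'c': 2
  'd': 2
  'e': 1
Scanning left to right for freq == 1:
  Position 0 ('b'): unique! => answer = 0

0


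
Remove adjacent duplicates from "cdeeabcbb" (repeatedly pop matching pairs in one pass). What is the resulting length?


Input: cdeeabcbb
Stack-based adjacent duplicate removal:
  Read 'c': push. Stack: c
  Read 'd': push. Stack: cd
  Read 'e': push. Stack: cde
  Read 'e': matches stack top 'e' => pop. Stack: cd
  Read 'a': push. Stack: cda
  Read 'b': push. Stack: cdab
  Read 'c': push. Stack: cdabc
  Read 'b': push. Stack: cdabcb
  Read 'b': matches stack top 'b' => pop. Stack: cdabc
Final stack: "cdabc" (length 5)

5


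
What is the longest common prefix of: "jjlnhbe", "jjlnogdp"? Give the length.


Words: jjlnhbe, jjlnogdp
  Position 0: all 'j' => match
  Position 1: all 'j' => match
  Position 2: all 'l' => match
  Position 3: all 'n' => match
  Position 4: ('h', 'o') => mismatch, stop
LCP = "jjln" (length 4)

4


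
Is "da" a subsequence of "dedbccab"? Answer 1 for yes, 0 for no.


Check if "da" is a subsequence of "dedbccab"
Greedy scan:
  Position 0 ('d'): matches sub[0] = 'd'
  Position 1 ('e'): no match needed
  Position 2 ('d'): no match needed
  Position 3 ('b'): no match needed
  Position 4 ('c'): no match needed
  Position 5 ('c'): no match needed
  Position 6 ('a'): matches sub[1] = 'a'
  Position 7 ('b'): no match needed
All 2 characters matched => is a subsequence

1


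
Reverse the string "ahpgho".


Input: ahpgho
Reading characters right to left:
  Position 5: 'o'
  Position 4: 'h'
  Position 3: 'g'
  Position 2: 'p'
  Position 1: 'h'
  Position 0: 'a'
Reversed: ohgpha

ohgpha


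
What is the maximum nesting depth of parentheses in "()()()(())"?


Input: "()()()(())"
Tracking depth:
  Position 0 '(': depth becomes 1
  Position 1 ')': depth becomes 0
  Position 2 '(': depth becomes 1
  Position 3 ')': depth becomes 0
  Position 4 '(': depth becomes 1
  Position 5 ')': depth becomes 0
  Position 6 '(': depth becomes 1
  Position 7 '(': depth becomes 2
  Position 8 ')': depth becomes 1
  Position 9 ')': depth becomes 0
Maximum depth reached: 2

2


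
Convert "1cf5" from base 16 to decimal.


Input: "1cf5" in base 16
Positional expansion:
  Digit '1' (value 1) x 16^3 = 4096
  Digit 'c' (value 12) x 16^2 = 3072
  Digit 'f' (value 15) x 16^1 = 240
  Digit '5' (value 5) x 16^0 = 5
Sum = 7413

7413


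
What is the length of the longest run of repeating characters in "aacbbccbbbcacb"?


Input: "aacbbccbbbcacb"
Scanning for longest run:
  Position 1 ('a'): continues run of 'a', length=2
  Position 2 ('c'): new char, reset run to 1
  Position 3 ('b'): new char, reset run to 1
  Position 4 ('b'): continues run of 'b', length=2
  Position 5 ('c'): new char, reset run to 1
  Position 6 ('c'): continues run of 'c', length=2
  Position 7 ('b'): new char, reset run to 1
  Position 8 ('b'): continues run of 'b', length=2
  Position 9 ('b'): continues run of 'b', length=3
  Position 10 ('c'): new char, reset run to 1
  Position 11 ('a'): new char, reset run to 1
  Position 12 ('c'): new char, reset run to 1
  Position 13 ('b'): new char, reset run to 1
Longest run: 'b' with length 3

3


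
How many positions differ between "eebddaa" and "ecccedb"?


Comparing "eebddaa" and "ecccedb" position by position:
  Position 0: 'e' vs 'e' => same
  Position 1: 'e' vs 'c' => DIFFER
  Position 2: 'b' vs 'c' => DIFFER
  Position 3: 'd' vs 'c' => DIFFER
  Position 4: 'd' vs 'e' => DIFFER
  Position 5: 'a' vs 'd' => DIFFER
  Position 6: 'a' vs 'b' => DIFFER
Positions that differ: 6

6


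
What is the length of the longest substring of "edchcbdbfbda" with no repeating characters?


Input: "edchcbdbfbda"
Sliding window (track last position of each char):
  Position 0 ('e'): window [0,0] length 1 -- new best
  Position 1 ('d'): window [0,1] length 2 -- new best
  Position 2 ('c'): window [0,2] length 3 -- new best
  Position 3 ('h'): window [0,3] length 4 -- new best
  Position 4 ('c'): repeat (last at 2), move window start to 3
  Position 4 ('c'): window [3,4] length 2
  Position 5 ('b'): window [3,5] length 3
  Position 6 ('d'): window [3,6] length 4
  Position 7 ('b'): repeat (last at 5), move window start to 6
  Position 7 ('b'): window [6,7] length 2
  Position 8 ('f'): window [6,8] length 3
  Position 9 ('b'): repeat (last at 7), move window start to 8
  Position 9 ('b'): window [8,9] length 2
  Position 10 ('d'): window [8,10] length 3
  Position 11 ('a'): window [8,11] length 4
Longest substring with no repeats: "edch" with length 4

4


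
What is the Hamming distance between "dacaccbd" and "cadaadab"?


Comparing "dacaccbd" and "cadaadab" position by position:
  Position 0: 'd' vs 'c' => differ
  Position 1: 'a' vs 'a' => same
  Position 2: 'c' vs 'd' => differ
  Position 3: 'a' vs 'a' => same
  Position 4: 'c' vs 'a' => differ
  Position 5: 'c' vs 'd' => differ
  Position 6: 'b' vs 'a' => differ
  Position 7: 'd' vs 'b' => differ
Total differences (Hamming distance): 6

6


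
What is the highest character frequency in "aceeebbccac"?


Input: aceeebbccac
Character counts:
  'a': 2
  'b': 2
  'c': 4
  'e': 3
Maximum frequency: 4

4


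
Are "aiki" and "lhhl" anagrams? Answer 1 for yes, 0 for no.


Strings: "aiki", "lhhl"
Sorted first:  aiik
Sorted second: hhll
Differ at position 0: 'a' vs 'h' => not anagrams

0


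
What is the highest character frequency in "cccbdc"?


Input: cccbdc
Character counts:
  'b': 1
  'c': 4
  'd': 1
Maximum frequency: 4

4


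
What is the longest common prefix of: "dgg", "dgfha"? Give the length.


Words: dgg, dgfha
  Position 0: all 'd' => match
  Position 1: all 'g' => match
  Position 2: ('g', 'f') => mismatch, stop
LCP = "dg" (length 2)

2


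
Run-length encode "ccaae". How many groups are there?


Input: ccaae
Scanning for consecutive runs:
  Group 1: 'c' x 2 (positions 0-1)
  Group 2: 'a' x 2 (positions 2-3)
  Group 3: 'e' x 1 (positions 4-4)
Total groups: 3

3


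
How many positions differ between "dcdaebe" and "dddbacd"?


Comparing "dcdaebe" and "dddbacd" position by position:
  Position 0: 'd' vs 'd' => same
  Position 1: 'c' vs 'd' => DIFFER
  Position 2: 'd' vs 'd' => same
  Position 3: 'a' vs 'b' => DIFFER
  Position 4: 'e' vs 'a' => DIFFER
  Position 5: 'b' vs 'c' => DIFFER
  Position 6: 'e' vs 'd' => DIFFER
Positions that differ: 5

5


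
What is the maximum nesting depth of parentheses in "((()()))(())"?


Input: "((()()))(())"
Tracking depth:
  Position 0 '(': depth becomes 1
  Position 1 '(': depth becomes 2
  Position 2 '(': depth becomes 3
  Position 3 ')': depth becomes 2
  Position 4 '(': depth becomes 3
  Position 5 ')': depth becomes 2
  Position 6 ')': depth becomes 1
  Position 7 ')': depth becomes 0
  Position 8 '(': depth becomes 1
  Position 9 '(': depth becomes 2
  Position 10 ')': depth becomes 1
  Position 11 ')': depth becomes 0
Maximum depth reached: 3

3


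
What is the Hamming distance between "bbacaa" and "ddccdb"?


Comparing "bbacaa" and "ddccdb" position by position:
  Position 0: 'b' vs 'd' => differ
  Position 1: 'b' vs 'd' => differ
  Position 2: 'a' vs 'c' => differ
  Position 3: 'c' vs 'c' => same
  Position 4: 'a' vs 'd' => differ
  Position 5: 'a' vs 'b' => differ
Total differences (Hamming distance): 5

5


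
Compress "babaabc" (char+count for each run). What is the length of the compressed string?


Input: babaabc
Runs:
  'b' x 1 => "b1"
  'a' x 1 => "a1"
  'b' x 1 => "b1"
  'a' x 2 => "a2"
  'b' x 1 => "b1"
  'c' x 1 => "c1"
Compressed: "b1a1b1a2b1c1"
Compressed length: 12

12


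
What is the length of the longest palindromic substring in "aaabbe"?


Input: "aaabbe"
Checking substrings for palindromes:
  [0:3] "aaa" (len 3) => palindrome
  [0:2] "aa" (len 2) => palindrome
  [1:3] "aa" (len 2) => palindrome
  [3:5] "bb" (len 2) => palindrome
Longest palindromic substring: "aaa" with length 3

3


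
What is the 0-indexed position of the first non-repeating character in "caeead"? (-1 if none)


Input: caeead
Character frequencies:
  'a': 2
  'c': 1
  'd': 1
  'e': 2
Scanning left to right for freq == 1:
  Position 0 ('c'): unique! => answer = 0

0


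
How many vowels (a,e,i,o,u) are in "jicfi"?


Input: jicfi
Checking each character:
  'j' at position 0: consonant
  'i' at position 1: vowel (running total: 1)
  'c' at position 2: consonant
  'f' at position 3: consonant
  'i' at position 4: vowel (running total: 2)
Total vowels: 2

2


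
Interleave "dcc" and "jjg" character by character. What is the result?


Interleaving "dcc" and "jjg":
  Position 0: 'd' from first, 'j' from second => "dj"
  Position 1: 'c' from first, 'j' from second => "cj"
  Position 2: 'c' from first, 'g' from second => "cg"
Result: djcjcg

djcjcg


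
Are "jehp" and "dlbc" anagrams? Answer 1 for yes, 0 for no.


Strings: "jehp", "dlbc"
Sorted first:  ehjp
Sorted second: bcdl
Differ at position 0: 'e' vs 'b' => not anagrams

0


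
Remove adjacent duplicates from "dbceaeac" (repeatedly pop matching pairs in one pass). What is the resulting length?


Input: dbceaeac
Stack-based adjacent duplicate removal:
  Read 'd': push. Stack: d
  Read 'b': push. Stack: db
  Read 'c': push. Stack: dbc
  Read 'e': push. Stack: dbce
  Read 'a': push. Stack: dbcea
  Read 'e': push. Stack: dbceae
  Read 'a': push. Stack: dbceaea
  Read 'c': push. Stack: dbceaeac
Final stack: "dbceaeac" (length 8)

8


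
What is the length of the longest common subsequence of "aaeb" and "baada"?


LCS of "aaeb" and "baada"
DP table:
           b    a    a    d    a
      0    0    0    0    0    0
  a   0    0    1    1    1    1
  a   0    0    1    2    2    2
  e   0    0    1    2    2    2
  b   0    1    1    2    2    2
LCS length = dp[4][5] = 2

2


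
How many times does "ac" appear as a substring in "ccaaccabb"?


Searching for "ac" in "ccaaccabb"
Scanning each position:
  Position 0: "cc" => no
  Position 1: "ca" => no
  Position 2: "aa" => no
  Position 3: "ac" => MATCH
  Position 4: "cc" => no
  Position 5: "ca" => no
  Position 6: "ab" => no
  Position 7: "bb" => no
Total occurrences: 1

1


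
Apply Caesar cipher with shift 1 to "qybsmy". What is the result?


Caesar cipher: shift "qybsmy" by 1
  'q' (pos 16) + 1 = pos 17 = 'r'
  'y' (pos 24) + 1 = pos 25 = 'z'
  'b' (pos 1) + 1 = pos 2 = 'c'
  's' (pos 18) + 1 = pos 19 = 't'
  'm' (pos 12) + 1 = pos 13 = 'n'
  'y' (pos 24) + 1 = pos 25 = 'z'
Result: rzctnz

rzctnz


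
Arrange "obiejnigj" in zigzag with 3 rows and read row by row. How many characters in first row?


Zigzag "obiejnigj" into 3 rows:
Placing characters:
  'o' => row 0
  'b' => row 1
  'i' => row 2
  'e' => row 1
  'j' => row 0
  'n' => row 1
  'i' => row 2
  'g' => row 1
  'j' => row 0
Rows:
  Row 0: "ojj"
  Row 1: "beng"
  Row 2: "ii"
First row length: 3

3


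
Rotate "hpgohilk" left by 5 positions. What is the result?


Input: "hpgohilk", rotate left by 5
First 5 characters: "hpgoh"
Remaining characters: "ilk"
Concatenate remaining + first: "ilk" + "hpgoh" = "ilkhpgoh"

ilkhpgoh


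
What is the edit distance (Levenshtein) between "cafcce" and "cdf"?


Computing edit distance: "cafcce" -> "cdf"
DP table:
           c    d    f
      0    1    2    3
  c   1    0    1    2
  a   2    1    1    2
  f   3    2    2    1
  c   4    3    3    2
  c   5    4    4    3
  e   6    5    5    4
Edit distance = dp[6][3] = 4

4


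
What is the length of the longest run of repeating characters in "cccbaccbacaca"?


Input: "cccbaccbacaca"
Scanning for longest run:
  Position 1 ('c'): continues run of 'c', length=2
  Position 2 ('c'): continues run of 'c', length=3
  Position 3 ('b'): new char, reset run to 1
  Position 4 ('a'): new char, reset run to 1
  Position 5 ('c'): new char, reset run to 1
  Position 6 ('c'): continues run of 'c', length=2
  Position 7 ('b'): new char, reset run to 1
  Position 8 ('a'): new char, reset run to 1
  Position 9 ('c'): new char, reset run to 1
  Position 10 ('a'): new char, reset run to 1
  Position 11 ('c'): new char, reset run to 1
  Position 12 ('a'): new char, reset run to 1
Longest run: 'c' with length 3

3


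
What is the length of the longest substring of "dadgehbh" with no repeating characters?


Input: "dadgehbh"
Sliding window (track last position of each char):
  Position 0 ('d'): window [0,0] length 1 -- new best
  Position 1 ('a'): window [0,1] length 2 -- new best
  Position 2 ('d'): repeat (last at 0), move window start to 1
  Position 2 ('d'): window [1,2] length 2
  Position 3 ('g'): window [1,3] length 3 -- new best
  Position 4 ('e'): window [1,4] length 4 -- new best
  Position 5 ('h'): window [1,5] length 5 -- new best
  Position 6 ('b'): window [1,6] length 6 -- new best
  Position 7 ('h'): repeat (last at 5), move window start to 6
  Position 7 ('h'): window [6,7] length 2
Longest substring with no repeats: "adgehb" with length 6

6


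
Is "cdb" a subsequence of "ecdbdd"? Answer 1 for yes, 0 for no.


Check if "cdb" is a subsequence of "ecdbdd"
Greedy scan:
  Position 0 ('e'): no match needed
  Position 1 ('c'): matches sub[0] = 'c'
  Position 2 ('d'): matches sub[1] = 'd'
  Position 3 ('b'): matches sub[2] = 'b'
  Position 4 ('d'): no match needed
  Position 5 ('d'): no match needed
All 3 characters matched => is a subsequence

1


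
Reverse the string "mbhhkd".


Input: mbhhkd
Reading characters right to left:
  Position 5: 'd'
  Position 4: 'k'
  Position 3: 'h'
  Position 2: 'h'
  Position 1: 'b'
  Position 0: 'm'
Reversed: dkhhbm

dkhhbm


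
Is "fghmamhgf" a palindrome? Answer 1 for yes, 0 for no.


Input: fghmamhgf
Reversed: fghmamhgf
  Compare pos 0 ('f') with pos 8 ('f'): match
  Compare pos 1 ('g') with pos 7 ('g'): match
  Compare pos 2 ('h') with pos 6 ('h'): match
  Compare pos 3 ('m') with pos 5 ('m'): match
Result: palindrome

1


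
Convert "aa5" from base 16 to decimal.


Input: "aa5" in base 16
Positional expansion:
  Digit 'a' (value 10) x 16^2 = 2560
  Digit 'a' (value 10) x 16^1 = 160
  Digit '5' (value 5) x 16^0 = 5
Sum = 2725

2725


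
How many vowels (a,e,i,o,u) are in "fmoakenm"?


Input: fmoakenm
Checking each character:
  'f' at position 0: consonant
  'm' at position 1: consonant
  'o' at position 2: vowel (running total: 1)
  'a' at position 3: vowel (running total: 2)
  'k' at position 4: consonant
  'e' at position 5: vowel (running total: 3)
  'n' at position 6: consonant
  'm' at position 7: consonant
Total vowels: 3

3


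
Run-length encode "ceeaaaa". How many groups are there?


Input: ceeaaaa
Scanning for consecutive runs:
  Group 1: 'c' x 1 (positions 0-0)
  Group 2: 'e' x 2 (positions 1-2)
  Group 3: 'a' x 4 (positions 3-6)
Total groups: 3

3


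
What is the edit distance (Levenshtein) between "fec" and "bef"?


Computing edit distance: "fec" -> "bef"
DP table:
           b    e    f
      0    1    2    3
  f   1    1    2    2
  e   2    2    1    2
  c   3    3    2    2
Edit distance = dp[3][3] = 2

2


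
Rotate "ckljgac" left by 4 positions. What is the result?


Input: "ckljgac", rotate left by 4
First 4 characters: "cklj"
Remaining characters: "gac"
Concatenate remaining + first: "gac" + "cklj" = "gaccklj"

gaccklj


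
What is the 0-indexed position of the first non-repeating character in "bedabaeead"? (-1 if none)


Input: bedabaeead
Character frequencies:
  'a': 3
  'b': 2
  'd': 2
  'e': 3
Scanning left to right for freq == 1:
  Position 0 ('b'): freq=2, skip
  Position 1 ('e'): freq=3, skip
  Position 2 ('d'): freq=2, skip
  Position 3 ('a'): freq=3, skip
  Position 4 ('b'): freq=2, skip
  Position 5 ('a'): freq=3, skip
  Position 6 ('e'): freq=3, skip
  Position 7 ('e'): freq=3, skip
  Position 8 ('a'): freq=3, skip
  Position 9 ('d'): freq=2, skip
  No unique character found => answer = -1

-1


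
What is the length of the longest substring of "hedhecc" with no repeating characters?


Input: "hedhecc"
Sliding window (track last position of each char):
  Position 0 ('h'): window [0,0] length 1 -- new best
  Position 1 ('e'): window [0,1] length 2 -- new best
  Position 2 ('d'): window [0,2] length 3 -- new best
  Position 3 ('h'): repeat (last at 0), move window start to 1
  Position 3 ('h'): window [1,3] length 3
  Position 4 ('e'): repeat (last at 1), move window start to 2
  Position 4 ('e'): window [2,4] length 3
  Position 5 ('c'): window [2,5] length 4 -- new best
  Position 6 ('c'): repeat (last at 5), move window start to 6
  Position 6 ('c'): window [6,6] length 1
Longest substring with no repeats: "dhec" with length 4

4


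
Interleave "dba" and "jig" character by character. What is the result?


Interleaving "dba" and "jig":
  Position 0: 'd' from first, 'j' from second => "dj"
  Position 1: 'b' from first, 'i' from second => "bi"
  Position 2: 'a' from first, 'g' from second => "ag"
Result: djbiag

djbiag


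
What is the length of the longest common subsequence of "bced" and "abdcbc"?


LCS of "bced" and "abdcbc"
DP table:
           a    b    d    c    b    c
      0    0    0    0    0    0    0
  b   0    0    1    1    1    1    1
  c   0    0    1    1    2    2    2
  e   0    0    1    1    2    2    2
  d   0    0    1    2    2    2    2
LCS length = dp[4][6] = 2

2


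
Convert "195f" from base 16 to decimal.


Input: "195f" in base 16
Positional expansion:
  Digit '1' (value 1) x 16^3 = 4096
  Digit '9' (value 9) x 16^2 = 2304
  Digit '5' (value 5) x 16^1 = 80
  Digit 'f' (value 15) x 16^0 = 15
Sum = 6495

6495


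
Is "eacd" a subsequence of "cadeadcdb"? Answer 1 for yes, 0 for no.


Check if "eacd" is a subsequence of "cadeadcdb"
Greedy scan:
  Position 0 ('c'): no match needed
  Position 1 ('a'): no match needed
  Position 2 ('d'): no match needed
  Position 3 ('e'): matches sub[0] = 'e'
  Position 4 ('a'): matches sub[1] = 'a'
  Position 5 ('d'): no match needed
  Position 6 ('c'): matches sub[2] = 'c'
  Position 7 ('d'): matches sub[3] = 'd'
  Position 8 ('b'): no match needed
All 4 characters matched => is a subsequence

1


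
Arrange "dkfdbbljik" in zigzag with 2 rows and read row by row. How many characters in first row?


Zigzag "dkfdbbljik" into 2 rows:
Placing characters:
  'd' => row 0
  'k' => row 1
  'f' => row 0
  'd' => row 1
  'b' => row 0
  'b' => row 1
  'l' => row 0
  'j' => row 1
  'i' => row 0
  'k' => row 1
Rows:
  Row 0: "dfbli"
  Row 1: "kdbjk"
First row length: 5

5


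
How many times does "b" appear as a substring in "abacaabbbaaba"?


Searching for "b" in "abacaabbbaaba"
Scanning each position:
  Position 0: "a" => no
  Position 1: "b" => MATCH
  Position 2: "a" => no
  Position 3: "c" => no
  Position 4: "a" => no
  Position 5: "a" => no
  Position 6: "b" => MATCH
  Position 7: "b" => MATCH
  Position 8: "b" => MATCH
  Position 9: "a" => no
  Position 10: "a" => no
  Position 11: "b" => MATCH
  Position 12: "a" => no
Total occurrences: 5

5


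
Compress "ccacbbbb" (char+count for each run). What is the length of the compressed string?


Input: ccacbbbb
Runs:
  'c' x 2 => "c2"
  'a' x 1 => "a1"
  'c' x 1 => "c1"
  'b' x 4 => "b4"
Compressed: "c2a1c1b4"
Compressed length: 8

8


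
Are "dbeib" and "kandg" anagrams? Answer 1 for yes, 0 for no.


Strings: "dbeib", "kandg"
Sorted first:  bbdei
Sorted second: adgkn
Differ at position 0: 'b' vs 'a' => not anagrams

0


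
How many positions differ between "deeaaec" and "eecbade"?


Comparing "deeaaec" and "eecbade" position by position:
  Position 0: 'd' vs 'e' => DIFFER
  Position 1: 'e' vs 'e' => same
  Position 2: 'e' vs 'c' => DIFFER
  Position 3: 'a' vs 'b' => DIFFER
  Position 4: 'a' vs 'a' => same
  Position 5: 'e' vs 'd' => DIFFER
  Position 6: 'c' vs 'e' => DIFFER
Positions that differ: 5

5


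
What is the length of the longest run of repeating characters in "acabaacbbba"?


Input: "acabaacbbba"
Scanning for longest run:
  Position 1 ('c'): new char, reset run to 1
  Position 2 ('a'): new char, reset run to 1
  Position 3 ('b'): new char, reset run to 1
  Position 4 ('a'): new char, reset run to 1
  Position 5 ('a'): continues run of 'a', length=2
  Position 6 ('c'): new char, reset run to 1
  Position 7 ('b'): new char, reset run to 1
  Position 8 ('b'): continues run of 'b', length=2
  Position 9 ('b'): continues run of 'b', length=3
  Position 10 ('a'): new char, reset run to 1
Longest run: 'b' with length 3

3


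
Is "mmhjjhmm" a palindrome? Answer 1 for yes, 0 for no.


Input: mmhjjhmm
Reversed: mmhjjhmm
  Compare pos 0 ('m') with pos 7 ('m'): match
  Compare pos 1 ('m') with pos 6 ('m'): match
  Compare pos 2 ('h') with pos 5 ('h'): match
  Compare pos 3 ('j') with pos 4 ('j'): match
Result: palindrome

1


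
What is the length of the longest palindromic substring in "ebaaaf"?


Input: "ebaaaf"
Checking substrings for palindromes:
  [2:5] "aaa" (len 3) => palindrome
  [2:4] "aa" (len 2) => palindrome
  [3:5] "aa" (len 2) => palindrome
Longest palindromic substring: "aaa" with length 3

3


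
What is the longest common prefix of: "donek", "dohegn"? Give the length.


Words: donek, dohegn
  Position 0: all 'd' => match
  Position 1: all 'o' => match
  Position 2: ('n', 'h') => mismatch, stop
LCP = "do" (length 2)

2


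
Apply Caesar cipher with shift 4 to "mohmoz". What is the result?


Caesar cipher: shift "mohmoz" by 4
  'm' (pos 12) + 4 = pos 16 = 'q'
  'o' (pos 14) + 4 = pos 18 = 's'
  'h' (pos 7) + 4 = pos 11 = 'l'
  'm' (pos 12) + 4 = pos 16 = 'q'
  'o' (pos 14) + 4 = pos 18 = 's'
  'z' (pos 25) + 4 = pos 3 = 'd'
Result: qslqsd

qslqsd


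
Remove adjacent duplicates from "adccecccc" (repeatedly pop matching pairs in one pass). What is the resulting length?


Input: adccecccc
Stack-based adjacent duplicate removal:
  Read 'a': push. Stack: a
  Read 'd': push. Stack: ad
  Read 'c': push. Stack: adc
  Read 'c': matches stack top 'c' => pop. Stack: ad
  Read 'e': push. Stack: ade
  Read 'c': push. Stack: adec
  Read 'c': matches stack top 'c' => pop. Stack: ade
  Read 'c': push. Stack: adec
  Read 'c': matches stack top 'c' => pop. Stack: ade
Final stack: "ade" (length 3)

3


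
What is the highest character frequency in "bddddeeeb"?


Input: bddddeeeb
Character counts:
  'b': 2
  'd': 4
  'e': 3
Maximum frequency: 4

4


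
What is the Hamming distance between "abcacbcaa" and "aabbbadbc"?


Comparing "abcacbcaa" and "aabbbadbc" position by position:
  Position 0: 'a' vs 'a' => same
  Position 1: 'b' vs 'a' => differ
  Position 2: 'c' vs 'b' => differ
  Position 3: 'a' vs 'b' => differ
  Position 4: 'c' vs 'b' => differ
  Position 5: 'b' vs 'a' => differ
  Position 6: 'c' vs 'd' => differ
  Position 7: 'a' vs 'b' => differ
  Position 8: 'a' vs 'c' => differ
Total differences (Hamming distance): 8

8


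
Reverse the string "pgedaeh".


Input: pgedaeh
Reading characters right to left:
  Position 6: 'h'
  Position 5: 'e'
  Position 4: 'a'
  Position 3: 'd'
  Position 2: 'e'
  Position 1: 'g'
  Position 0: 'p'
Reversed: headegp

headegp


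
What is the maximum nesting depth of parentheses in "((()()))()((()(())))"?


Input: "((()()))()((()(())))"
Tracking depth:
  Position 0 '(': depth becomes 1
  Position 1 '(': depth becomes 2
  Position 2 '(': depth becomes 3
  Position 3 ')': depth becomes 2
  Position 4 '(': depth becomes 3
  Position 5 ')': depth becomes 2
  Position 6 ')': depth becomes 1
  Position 7 ')': depth becomes 0
  Position 8 '(': depth becomes 1
  Position 9 ')': depth becomes 0
  Position 10 '(': depth becomes 1
  Position 11 '(': depth becomes 2
  Position 12 '(': depth becomes 3
  Position 13 ')': depth becomes 2
  Position 14 '(': depth becomes 3
  Position 15 '(': depth becomes 4
  Position 16 ')': depth becomes 3
  Position 17 ')': depth becomes 2
  Position 18 ')': depth becomes 1
  Position 19 ')': depth becomes 0
Maximum depth reached: 4

4


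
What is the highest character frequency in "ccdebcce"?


Input: ccdebcce
Character counts:
  'b': 1
  'c': 4
  'd': 1
  'e': 2
Maximum frequency: 4

4


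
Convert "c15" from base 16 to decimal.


Input: "c15" in base 16
Positional expansion:
  Digit 'c' (value 12) x 16^2 = 3072
  Digit '1' (value 1) x 16^1 = 16
  Digit '5' (value 5) x 16^0 = 5
Sum = 3093

3093


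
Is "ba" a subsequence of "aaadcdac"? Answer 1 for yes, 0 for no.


Check if "ba" is a subsequence of "aaadcdac"
Greedy scan:
  Position 0 ('a'): no match needed
  Position 1 ('a'): no match needed
  Position 2 ('a'): no match needed
  Position 3 ('d'): no match needed
  Position 4 ('c'): no match needed
  Position 5 ('d'): no match needed
  Position 6 ('a'): no match needed
  Position 7 ('c'): no match needed
Only matched 0/2 characters => not a subsequence

0


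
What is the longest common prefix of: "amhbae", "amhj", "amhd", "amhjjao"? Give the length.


Words: amhbae, amhj, amhd, amhjjao
  Position 0: all 'a' => match
  Position 1: all 'm' => match
  Position 2: all 'h' => match
  Position 3: ('b', 'j', 'd', 'j') => mismatch, stop
LCP = "amh" (length 3)

3


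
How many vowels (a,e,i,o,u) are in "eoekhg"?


Input: eoekhg
Checking each character:
  'e' at position 0: vowel (running total: 1)
  'o' at position 1: vowel (running total: 2)
  'e' at position 2: vowel (running total: 3)
  'k' at position 3: consonant
  'h' at position 4: consonant
  'g' at position 5: consonant
Total vowels: 3

3


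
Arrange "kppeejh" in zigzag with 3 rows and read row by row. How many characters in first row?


Zigzag "kppeejh" into 3 rows:
Placing characters:
  'k' => row 0
  'p' => row 1
  'p' => row 2
  'e' => row 1
  'e' => row 0
  'j' => row 1
  'h' => row 2
Rows:
  Row 0: "ke"
  Row 1: "pej"
  Row 2: "ph"
First row length: 2

2


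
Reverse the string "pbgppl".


Input: pbgppl
Reading characters right to left:
  Position 5: 'l'
  Position 4: 'p'
  Position 3: 'p'
  Position 2: 'g'
  Position 1: 'b'
  Position 0: 'p'
Reversed: lppgbp

lppgbp


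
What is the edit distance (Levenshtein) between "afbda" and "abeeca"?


Computing edit distance: "afbda" -> "abeeca"
DP table:
           a    b    e    e    c    a
      0    1    2    3    4    5    6
  a   1    0    1    2    3    4    5
  f   2    1    1    2    3    4    5
  b   3    2    1    2    3    4    5
  d   4    3    2    2    3    4    5
  a   5    4    3    3    3    4    4
Edit distance = dp[5][6] = 4

4


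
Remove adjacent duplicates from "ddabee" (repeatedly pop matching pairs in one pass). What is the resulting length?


Input: ddabee
Stack-based adjacent duplicate removal:
  Read 'd': push. Stack: d
  Read 'd': matches stack top 'd' => pop. Stack: (empty)
  Read 'a': push. Stack: a
  Read 'b': push. Stack: ab
  Read 'e': push. Stack: abe
  Read 'e': matches stack top 'e' => pop. Stack: ab
Final stack: "ab" (length 2)

2


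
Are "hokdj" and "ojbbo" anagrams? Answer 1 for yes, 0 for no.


Strings: "hokdj", "ojbbo"
Sorted first:  dhjko
Sorted second: bbjoo
Differ at position 0: 'd' vs 'b' => not anagrams

0


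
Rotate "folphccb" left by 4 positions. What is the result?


Input: "folphccb", rotate left by 4
First 4 characters: "folp"
Remaining characters: "hccb"
Concatenate remaining + first: "hccb" + "folp" = "hccbfolp"

hccbfolp


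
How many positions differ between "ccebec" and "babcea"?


Comparing "ccebec" and "babcea" position by position:
  Position 0: 'c' vs 'b' => DIFFER
  Position 1: 'c' vs 'a' => DIFFER
  Position 2: 'e' vs 'b' => DIFFER
  Position 3: 'b' vs 'c' => DIFFER
  Position 4: 'e' vs 'e' => same
  Position 5: 'c' vs 'a' => DIFFER
Positions that differ: 5

5


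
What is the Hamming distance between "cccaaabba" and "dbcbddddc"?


Comparing "cccaaabba" and "dbcbddddc" position by position:
  Position 0: 'c' vs 'd' => differ
  Position 1: 'c' vs 'b' => differ
  Position 2: 'c' vs 'c' => same
  Position 3: 'a' vs 'b' => differ
  Position 4: 'a' vs 'd' => differ
  Position 5: 'a' vs 'd' => differ
  Position 6: 'b' vs 'd' => differ
  Position 7: 'b' vs 'd' => differ
  Position 8: 'a' vs 'c' => differ
Total differences (Hamming distance): 8

8


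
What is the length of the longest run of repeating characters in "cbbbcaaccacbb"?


Input: "cbbbcaaccacbb"
Scanning for longest run:
  Position 1 ('b'): new char, reset run to 1
  Position 2 ('b'): continues run of 'b', length=2
  Position 3 ('b'): continues run of 'b', length=3
  Position 4 ('c'): new char, reset run to 1
  Position 5 ('a'): new char, reset run to 1
  Position 6 ('a'): continues run of 'a', length=2
  Position 7 ('c'): new char, reset run to 1
  Position 8 ('c'): continues run of 'c', length=2
  Position 9 ('a'): new char, reset run to 1
  Position 10 ('c'): new char, reset run to 1
  Position 11 ('b'): new char, reset run to 1
  Position 12 ('b'): continues run of 'b', length=2
Longest run: 'b' with length 3

3
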